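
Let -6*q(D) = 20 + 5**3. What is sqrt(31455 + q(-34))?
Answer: sqrt(1131510)/6 ≈ 177.29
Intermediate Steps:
q(D) = -145/6 (q(D) = -(20 + 5**3)/6 = -(20 + 125)/6 = -1/6*145 = -145/6)
sqrt(31455 + q(-34)) = sqrt(31455 - 145/6) = sqrt(188585/6) = sqrt(1131510)/6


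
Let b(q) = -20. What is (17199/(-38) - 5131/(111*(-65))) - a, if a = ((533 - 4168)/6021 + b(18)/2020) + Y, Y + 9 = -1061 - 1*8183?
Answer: 489165932169361/55576178190 ≈ 8801.7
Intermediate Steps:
Y = -9253 (Y = -9 + (-1061 - 1*8183) = -9 + (-1061 - 8183) = -9 - 9244 = -9253)
a = -5627316769/608121 (a = ((533 - 4168)/6021 - 20/2020) - 9253 = (-3635*1/6021 - 20*1/2020) - 9253 = (-3635/6021 - 1/101) - 9253 = -373156/608121 - 9253 = -5627316769/608121 ≈ -9253.6)
(17199/(-38) - 5131/(111*(-65))) - a = (17199/(-38) - 5131/(111*(-65))) - 1*(-5627316769/608121) = (17199*(-1/38) - 5131/(-7215)) + 5627316769/608121 = (-17199/38 - 5131*(-1/7215)) + 5627316769/608121 = (-17199/38 + 5131/7215) + 5627316769/608121 = -123895807/274170 + 5627316769/608121 = 489165932169361/55576178190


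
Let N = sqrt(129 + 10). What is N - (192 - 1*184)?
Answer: -8 + sqrt(139) ≈ 3.7898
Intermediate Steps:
N = sqrt(139) ≈ 11.790
N - (192 - 1*184) = sqrt(139) - (192 - 1*184) = sqrt(139) - (192 - 184) = sqrt(139) - 1*8 = sqrt(139) - 8 = -8 + sqrt(139)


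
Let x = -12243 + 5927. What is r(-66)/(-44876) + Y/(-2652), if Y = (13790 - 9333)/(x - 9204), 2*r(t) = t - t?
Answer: 4457/41159040 ≈ 0.00010829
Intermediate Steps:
r(t) = 0 (r(t) = (t - t)/2 = (1/2)*0 = 0)
x = -6316
Y = -4457/15520 (Y = (13790 - 9333)/(-6316 - 9204) = 4457/(-15520) = 4457*(-1/15520) = -4457/15520 ≈ -0.28718)
r(-66)/(-44876) + Y/(-2652) = 0/(-44876) - 4457/15520/(-2652) = 0*(-1/44876) - 4457/15520*(-1/2652) = 0 + 4457/41159040 = 4457/41159040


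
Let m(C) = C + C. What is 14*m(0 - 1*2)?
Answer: -56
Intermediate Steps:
m(C) = 2*C
14*m(0 - 1*2) = 14*(2*(0 - 1*2)) = 14*(2*(0 - 2)) = 14*(2*(-2)) = 14*(-4) = -56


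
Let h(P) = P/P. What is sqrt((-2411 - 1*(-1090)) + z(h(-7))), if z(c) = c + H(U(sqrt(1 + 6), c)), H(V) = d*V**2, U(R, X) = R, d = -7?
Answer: 37*I ≈ 37.0*I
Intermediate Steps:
h(P) = 1
H(V) = -7*V**2
z(c) = -49 + c (z(c) = c - 7*(sqrt(1 + 6))**2 = c - 7*(sqrt(7))**2 = c - 7*7 = c - 49 = -49 + c)
sqrt((-2411 - 1*(-1090)) + z(h(-7))) = sqrt((-2411 - 1*(-1090)) + (-49 + 1)) = sqrt((-2411 + 1090) - 48) = sqrt(-1321 - 48) = sqrt(-1369) = 37*I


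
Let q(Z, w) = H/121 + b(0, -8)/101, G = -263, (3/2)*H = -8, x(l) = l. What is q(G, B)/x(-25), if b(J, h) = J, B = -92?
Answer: 16/9075 ≈ 0.0017631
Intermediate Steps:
H = -16/3 (H = (⅔)*(-8) = -16/3 ≈ -5.3333)
q(Z, w) = -16/363 (q(Z, w) = -16/3/121 + 0/101 = -16/3*1/121 + 0*(1/101) = -16/363 + 0 = -16/363)
q(G, B)/x(-25) = -16/363/(-25) = -16/363*(-1/25) = 16/9075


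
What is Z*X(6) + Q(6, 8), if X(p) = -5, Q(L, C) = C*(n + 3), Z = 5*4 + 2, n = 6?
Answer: -38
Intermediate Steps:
Z = 22 (Z = 20 + 2 = 22)
Q(L, C) = 9*C (Q(L, C) = C*(6 + 3) = C*9 = 9*C)
Z*X(6) + Q(6, 8) = 22*(-5) + 9*8 = -110 + 72 = -38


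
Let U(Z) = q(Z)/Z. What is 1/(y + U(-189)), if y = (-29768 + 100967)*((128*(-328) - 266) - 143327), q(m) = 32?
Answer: -189/2497237499579 ≈ -7.5684e-11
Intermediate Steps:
U(Z) = 32/Z
y = -13212896823 (y = 71199*((-41984 - 266) - 143327) = 71199*(-42250 - 143327) = 71199*(-185577) = -13212896823)
1/(y + U(-189)) = 1/(-13212896823 + 32/(-189)) = 1/(-13212896823 + 32*(-1/189)) = 1/(-13212896823 - 32/189) = 1/(-2497237499579/189) = -189/2497237499579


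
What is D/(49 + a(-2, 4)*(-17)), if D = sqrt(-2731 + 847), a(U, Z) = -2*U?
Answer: -2*I*sqrt(471)/19 ≈ -2.2845*I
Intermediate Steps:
D = 2*I*sqrt(471) (D = sqrt(-1884) = 2*I*sqrt(471) ≈ 43.405*I)
D/(49 + a(-2, 4)*(-17)) = (2*I*sqrt(471))/(49 - 2*(-2)*(-17)) = (2*I*sqrt(471))/(49 + 4*(-17)) = (2*I*sqrt(471))/(49 - 68) = (2*I*sqrt(471))/(-19) = (2*I*sqrt(471))*(-1/19) = -2*I*sqrt(471)/19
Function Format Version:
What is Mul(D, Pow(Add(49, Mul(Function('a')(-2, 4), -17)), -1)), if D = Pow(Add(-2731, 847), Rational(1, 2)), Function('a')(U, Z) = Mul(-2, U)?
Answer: Mul(Rational(-2, 19), I, Pow(471, Rational(1, 2))) ≈ Mul(-2.2845, I)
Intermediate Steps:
D = Mul(2, I, Pow(471, Rational(1, 2))) (D = Pow(-1884, Rational(1, 2)) = Mul(2, I, Pow(471, Rational(1, 2))) ≈ Mul(43.405, I))
Mul(D, Pow(Add(49, Mul(Function('a')(-2, 4), -17)), -1)) = Mul(Mul(2, I, Pow(471, Rational(1, 2))), Pow(Add(49, Mul(Mul(-2, -2), -17)), -1)) = Mul(Mul(2, I, Pow(471, Rational(1, 2))), Pow(Add(49, Mul(4, -17)), -1)) = Mul(Mul(2, I, Pow(471, Rational(1, 2))), Pow(Add(49, -68), -1)) = Mul(Mul(2, I, Pow(471, Rational(1, 2))), Pow(-19, -1)) = Mul(Mul(2, I, Pow(471, Rational(1, 2))), Rational(-1, 19)) = Mul(Rational(-2, 19), I, Pow(471, Rational(1, 2)))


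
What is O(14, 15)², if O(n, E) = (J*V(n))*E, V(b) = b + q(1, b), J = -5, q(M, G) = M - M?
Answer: 1102500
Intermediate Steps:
q(M, G) = 0
V(b) = b (V(b) = b + 0 = b)
O(n, E) = -5*E*n (O(n, E) = (-5*n)*E = -5*E*n)
O(14, 15)² = (-5*15*14)² = (-1050)² = 1102500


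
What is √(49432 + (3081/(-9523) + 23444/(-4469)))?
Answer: √89521536163561130721/42558287 ≈ 222.32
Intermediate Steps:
√(49432 + (3081/(-9523) + 23444/(-4469))) = √(49432 + (3081*(-1/9523) + 23444*(-1/4469))) = √(49432 + (-3081/9523 - 23444/4469)) = √(49432 - 237026201/42558287) = √(2103504216783/42558287) = √89521536163561130721/42558287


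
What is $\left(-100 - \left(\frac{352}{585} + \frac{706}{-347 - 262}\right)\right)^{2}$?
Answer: $\frac{139459235829796}{14102750025} \approx 9888.8$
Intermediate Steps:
$\left(-100 - \left(\frac{352}{585} + \frac{706}{-347 - 262}\right)\right)^{2} = \left(-100 - \left(\frac{352}{585} + \frac{706}{-609}\right)\right)^{2} = \left(-100 - - \frac{66214}{118755}\right)^{2} = \left(-100 + \left(\frac{706}{609} - \frac{352}{585}\right)\right)^{2} = \left(-100 + \frac{66214}{118755}\right)^{2} = \left(- \frac{11809286}{118755}\right)^{2} = \frac{139459235829796}{14102750025}$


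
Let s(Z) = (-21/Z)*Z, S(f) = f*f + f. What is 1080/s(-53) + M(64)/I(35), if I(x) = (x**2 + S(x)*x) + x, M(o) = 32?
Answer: -145798/2835 ≈ -51.428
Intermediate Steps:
S(f) = f + f**2 (S(f) = f**2 + f = f + f**2)
I(x) = x + x**2 + x**2*(1 + x) (I(x) = (x**2 + (x*(1 + x))*x) + x = (x**2 + x**2*(1 + x)) + x = x + x**2 + x**2*(1 + x))
s(Z) = -21
1080/s(-53) + M(64)/I(35) = 1080/(-21) + 32/((35*(1 + 35 + 35*(1 + 35)))) = 1080*(-1/21) + 32/((35*(1 + 35 + 35*36))) = -360/7 + 32/((35*(1 + 35 + 1260))) = -360/7 + 32/((35*1296)) = -360/7 + 32/45360 = -360/7 + 32*(1/45360) = -360/7 + 2/2835 = -145798/2835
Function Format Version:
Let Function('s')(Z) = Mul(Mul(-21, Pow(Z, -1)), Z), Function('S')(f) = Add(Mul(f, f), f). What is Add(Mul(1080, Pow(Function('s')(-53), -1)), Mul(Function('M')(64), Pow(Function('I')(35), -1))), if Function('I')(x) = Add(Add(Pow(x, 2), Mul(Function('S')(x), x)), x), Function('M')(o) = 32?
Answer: Rational(-145798, 2835) ≈ -51.428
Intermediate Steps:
Function('S')(f) = Add(f, Pow(f, 2)) (Function('S')(f) = Add(Pow(f, 2), f) = Add(f, Pow(f, 2)))
Function('I')(x) = Add(x, Pow(x, 2), Mul(Pow(x, 2), Add(1, x))) (Function('I')(x) = Add(Add(Pow(x, 2), Mul(Mul(x, Add(1, x)), x)), x) = Add(Add(Pow(x, 2), Mul(Pow(x, 2), Add(1, x))), x) = Add(x, Pow(x, 2), Mul(Pow(x, 2), Add(1, x))))
Function('s')(Z) = -21
Add(Mul(1080, Pow(Function('s')(-53), -1)), Mul(Function('M')(64), Pow(Function('I')(35), -1))) = Add(Mul(1080, Pow(-21, -1)), Mul(32, Pow(Mul(35, Add(1, 35, Mul(35, Add(1, 35)))), -1))) = Add(Mul(1080, Rational(-1, 21)), Mul(32, Pow(Mul(35, Add(1, 35, Mul(35, 36))), -1))) = Add(Rational(-360, 7), Mul(32, Pow(Mul(35, Add(1, 35, 1260)), -1))) = Add(Rational(-360, 7), Mul(32, Pow(Mul(35, 1296), -1))) = Add(Rational(-360, 7), Mul(32, Pow(45360, -1))) = Add(Rational(-360, 7), Mul(32, Rational(1, 45360))) = Add(Rational(-360, 7), Rational(2, 2835)) = Rational(-145798, 2835)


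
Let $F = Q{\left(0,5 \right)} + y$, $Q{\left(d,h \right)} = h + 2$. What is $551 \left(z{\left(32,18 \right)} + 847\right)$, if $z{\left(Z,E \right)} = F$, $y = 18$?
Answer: $480472$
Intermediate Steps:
$Q{\left(d,h \right)} = 2 + h$
$F = 25$ ($F = \left(2 + 5\right) + 18 = 7 + 18 = 25$)
$z{\left(Z,E \right)} = 25$
$551 \left(z{\left(32,18 \right)} + 847\right) = 551 \left(25 + 847\right) = 551 \cdot 872 = 480472$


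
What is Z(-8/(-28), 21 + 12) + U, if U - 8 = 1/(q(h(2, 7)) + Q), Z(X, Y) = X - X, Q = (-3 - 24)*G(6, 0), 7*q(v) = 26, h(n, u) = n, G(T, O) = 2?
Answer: 2809/352 ≈ 7.9801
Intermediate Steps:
q(v) = 26/7 (q(v) = (⅐)*26 = 26/7)
Q = -54 (Q = (-3 - 24)*2 = -27*2 = -54)
Z(X, Y) = 0
U = 2809/352 (U = 8 + 1/(26/7 - 54) = 8 + 1/(-352/7) = 8 - 7/352 = 2809/352 ≈ 7.9801)
Z(-8/(-28), 21 + 12) + U = 0 + 2809/352 = 2809/352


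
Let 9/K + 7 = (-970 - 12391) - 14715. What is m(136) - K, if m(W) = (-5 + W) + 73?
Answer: 1909647/9361 ≈ 204.00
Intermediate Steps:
K = -3/9361 (K = 9/(-7 + ((-970 - 12391) - 14715)) = 9/(-7 + (-13361 - 14715)) = 9/(-7 - 28076) = 9/(-28083) = 9*(-1/28083) = -3/9361 ≈ -0.00032048)
m(W) = 68 + W
m(136) - K = (68 + 136) - 1*(-3/9361) = 204 + 3/9361 = 1909647/9361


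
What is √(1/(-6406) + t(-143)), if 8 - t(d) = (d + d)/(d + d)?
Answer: √287251446/6406 ≈ 2.6457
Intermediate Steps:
t(d) = 7 (t(d) = 8 - (d + d)/(d + d) = 8 - 2*d/(2*d) = 8 - 2*d*1/(2*d) = 8 - 1*1 = 8 - 1 = 7)
√(1/(-6406) + t(-143)) = √(1/(-6406) + 7) = √(-1/6406 + 7) = √(44841/6406) = √287251446/6406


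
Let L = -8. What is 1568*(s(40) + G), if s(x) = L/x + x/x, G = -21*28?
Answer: -4603648/5 ≈ -9.2073e+5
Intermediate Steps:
G = -588
s(x) = 1 - 8/x (s(x) = -8/x + x/x = -8/x + 1 = 1 - 8/x)
1568*(s(40) + G) = 1568*((-8 + 40)/40 - 588) = 1568*((1/40)*32 - 588) = 1568*(⅘ - 588) = 1568*(-2936/5) = -4603648/5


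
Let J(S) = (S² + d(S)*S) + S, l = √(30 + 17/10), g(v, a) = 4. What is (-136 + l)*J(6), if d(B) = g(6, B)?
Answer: -8976 + 33*√3170/5 ≈ -8604.4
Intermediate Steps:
d(B) = 4
l = √3170/10 (l = √(30 + 17*(⅒)) = √(30 + 17/10) = √(317/10) = √3170/10 ≈ 5.6303)
J(S) = S² + 5*S (J(S) = (S² + 4*S) + S = S² + 5*S)
(-136 + l)*J(6) = (-136 + √3170/10)*(6*(5 + 6)) = (-136 + √3170/10)*(6*11) = (-136 + √3170/10)*66 = -8976 + 33*√3170/5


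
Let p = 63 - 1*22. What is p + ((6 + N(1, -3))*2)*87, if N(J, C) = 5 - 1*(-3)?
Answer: 2477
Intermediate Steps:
N(J, C) = 8 (N(J, C) = 5 + 3 = 8)
p = 41 (p = 63 - 22 = 41)
p + ((6 + N(1, -3))*2)*87 = 41 + ((6 + 8)*2)*87 = 41 + (14*2)*87 = 41 + 28*87 = 41 + 2436 = 2477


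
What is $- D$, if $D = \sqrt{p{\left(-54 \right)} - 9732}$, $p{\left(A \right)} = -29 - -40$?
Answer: $- i \sqrt{9721} \approx - 98.595 i$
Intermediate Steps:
$p{\left(A \right)} = 11$ ($p{\left(A \right)} = -29 + 40 = 11$)
$D = i \sqrt{9721}$ ($D = \sqrt{11 - 9732} = \sqrt{-9721} = i \sqrt{9721} \approx 98.595 i$)
$- D = - i \sqrt{9721}$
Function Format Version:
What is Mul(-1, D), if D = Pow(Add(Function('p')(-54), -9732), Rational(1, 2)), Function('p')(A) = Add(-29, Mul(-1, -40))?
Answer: Mul(-1, I, Pow(9721, Rational(1, 2))) ≈ Mul(-98.595, I)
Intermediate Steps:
Function('p')(A) = 11 (Function('p')(A) = Add(-29, 40) = 11)
D = Mul(I, Pow(9721, Rational(1, 2))) (D = Pow(Add(11, -9732), Rational(1, 2)) = Pow(-9721, Rational(1, 2)) = Mul(I, Pow(9721, Rational(1, 2))) ≈ Mul(98.595, I))
Mul(-1, D) = Mul(-1, Mul(I, Pow(9721, Rational(1, 2)))) = Mul(-1, I, Pow(9721, Rational(1, 2)))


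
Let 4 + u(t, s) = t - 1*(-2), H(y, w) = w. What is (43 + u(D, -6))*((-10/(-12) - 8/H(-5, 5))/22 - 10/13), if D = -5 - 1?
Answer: -48293/1716 ≈ -28.143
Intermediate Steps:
D = -6
u(t, s) = -2 + t (u(t, s) = -4 + (t - 1*(-2)) = -4 + (t + 2) = -4 + (2 + t) = -2 + t)
(43 + u(D, -6))*((-10/(-12) - 8/H(-5, 5))/22 - 10/13) = (43 + (-2 - 6))*((-10/(-12) - 8/5)/22 - 10/13) = (43 - 8)*((-10*(-1/12) - 8*⅕)*(1/22) - 10*1/13) = 35*((⅚ - 8/5)*(1/22) - 10/13) = 35*(-23/30*1/22 - 10/13) = 35*(-23/660 - 10/13) = 35*(-6899/8580) = -48293/1716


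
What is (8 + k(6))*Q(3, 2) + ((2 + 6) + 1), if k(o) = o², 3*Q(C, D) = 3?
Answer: 53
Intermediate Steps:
Q(C, D) = 1 (Q(C, D) = (⅓)*3 = 1)
(8 + k(6))*Q(3, 2) + ((2 + 6) + 1) = (8 + 6²)*1 + ((2 + 6) + 1) = (8 + 36)*1 + (8 + 1) = 44*1 + 9 = 44 + 9 = 53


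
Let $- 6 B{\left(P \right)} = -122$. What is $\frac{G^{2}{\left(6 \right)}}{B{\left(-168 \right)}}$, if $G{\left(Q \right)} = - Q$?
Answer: $\frac{108}{61} \approx 1.7705$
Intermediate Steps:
$B{\left(P \right)} = \frac{61}{3}$ ($B{\left(P \right)} = \left(- \frac{1}{6}\right) \left(-122\right) = \frac{61}{3}$)
$\frac{G^{2}{\left(6 \right)}}{B{\left(-168 \right)}} = \frac{\left(\left(-1\right) 6\right)^{2}}{\frac{61}{3}} = \left(-6\right)^{2} \cdot \frac{3}{61} = 36 \cdot \frac{3}{61} = \frac{108}{61}$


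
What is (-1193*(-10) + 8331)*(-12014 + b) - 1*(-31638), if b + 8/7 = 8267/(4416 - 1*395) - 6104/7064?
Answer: -6048993225953274/24853801 ≈ -2.4338e+8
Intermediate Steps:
b = 1217822/24853801 (b = -8/7 + (8267/(4416 - 1*395) - 6104/7064) = -8/7 + (8267/(4416 - 395) - 6104*1/7064) = -8/7 + (8267/4021 - 763/883) = -8/7 + 4231738/3550543 = 1217822/24853801 ≈ 0.048999)
(-1193*(-10) + 8331)*(-12014 + b) - 1*(-31638) = (-1193*(-10) + 8331)*(-12014 + 1217822/24853801) - 1*(-31638) = (11930 + 8331)*(-298592347392/24853801) + 31638 = 20261*(-298592347392/24853801) + 31638 = -6049779550509312/24853801 + 31638 = -6048993225953274/24853801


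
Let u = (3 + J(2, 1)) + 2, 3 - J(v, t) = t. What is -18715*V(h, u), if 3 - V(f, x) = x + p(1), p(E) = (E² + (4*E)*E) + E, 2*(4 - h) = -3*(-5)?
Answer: 187150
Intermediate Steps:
h = -7/2 (h = 4 - (-3)*(-5)/2 = 4 - ½*15 = 4 - 15/2 = -7/2 ≈ -3.5000)
J(v, t) = 3 - t
u = 7 (u = (3 + (3 - 1*1)) + 2 = (3 + (3 - 1)) + 2 = (3 + 2) + 2 = 5 + 2 = 7)
p(E) = E + 5*E² (p(E) = (E² + 4*E²) + E = 5*E² + E = E + 5*E²)
V(f, x) = -3 - x (V(f, x) = 3 - (x + 1*(1 + 5*1)) = 3 - (x + 1*(1 + 5)) = 3 - (x + 1*6) = 3 - (x + 6) = 3 - (6 + x) = 3 + (-6 - x) = -3 - x)
-18715*V(h, u) = -18715*(-3 - 1*7) = -18715*(-3 - 7) = -18715*(-10) = 187150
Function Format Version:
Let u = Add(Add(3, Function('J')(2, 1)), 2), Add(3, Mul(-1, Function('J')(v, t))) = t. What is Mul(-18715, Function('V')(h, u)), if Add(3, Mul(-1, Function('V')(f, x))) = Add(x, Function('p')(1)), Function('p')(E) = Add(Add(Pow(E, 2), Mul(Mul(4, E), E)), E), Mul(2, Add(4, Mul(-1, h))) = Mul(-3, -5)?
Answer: 187150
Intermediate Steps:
h = Rational(-7, 2) (h = Add(4, Mul(Rational(-1, 2), Mul(-3, -5))) = Add(4, Mul(Rational(-1, 2), 15)) = Add(4, Rational(-15, 2)) = Rational(-7, 2) ≈ -3.5000)
Function('J')(v, t) = Add(3, Mul(-1, t))
u = 7 (u = Add(Add(3, Add(3, Mul(-1, 1))), 2) = Add(Add(3, Add(3, -1)), 2) = Add(Add(3, 2), 2) = Add(5, 2) = 7)
Function('p')(E) = Add(E, Mul(5, Pow(E, 2))) (Function('p')(E) = Add(Add(Pow(E, 2), Mul(4, Pow(E, 2))), E) = Add(Mul(5, Pow(E, 2)), E) = Add(E, Mul(5, Pow(E, 2))))
Function('V')(f, x) = Add(-3, Mul(-1, x)) (Function('V')(f, x) = Add(3, Mul(-1, Add(x, Mul(1, Add(1, Mul(5, 1)))))) = Add(3, Mul(-1, Add(x, Mul(1, Add(1, 5))))) = Add(3, Mul(-1, Add(x, Mul(1, 6)))) = Add(3, Mul(-1, Add(x, 6))) = Add(3, Mul(-1, Add(6, x))) = Add(3, Add(-6, Mul(-1, x))) = Add(-3, Mul(-1, x)))
Mul(-18715, Function('V')(h, u)) = Mul(-18715, Add(-3, Mul(-1, 7))) = Mul(-18715, Add(-3, -7)) = Mul(-18715, -10) = 187150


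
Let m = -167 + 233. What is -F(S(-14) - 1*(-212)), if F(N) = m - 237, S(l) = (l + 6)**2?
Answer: 171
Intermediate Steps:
S(l) = (6 + l)**2
m = 66
F(N) = -171 (F(N) = 66 - 237 = -171)
-F(S(-14) - 1*(-212)) = -1*(-171) = 171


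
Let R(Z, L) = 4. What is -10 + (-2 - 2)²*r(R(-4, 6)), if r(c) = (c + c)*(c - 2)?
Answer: 246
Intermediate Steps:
r(c) = 2*c*(-2 + c) (r(c) = (2*c)*(-2 + c) = 2*c*(-2 + c))
-10 + (-2 - 2)²*r(R(-4, 6)) = -10 + (-2 - 2)²*(2*4*(-2 + 4)) = -10 + (-4)²*(2*4*2) = -10 + 16*16 = -10 + 256 = 246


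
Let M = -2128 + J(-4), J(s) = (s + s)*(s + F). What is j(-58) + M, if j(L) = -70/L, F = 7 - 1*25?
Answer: -56573/29 ≈ -1950.8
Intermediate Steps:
F = -18 (F = 7 - 25 = -18)
J(s) = 2*s*(-18 + s) (J(s) = (s + s)*(s - 18) = (2*s)*(-18 + s) = 2*s*(-18 + s))
M = -1952 (M = -2128 + 2*(-4)*(-18 - 4) = -2128 + 2*(-4)*(-22) = -2128 + 176 = -1952)
j(-58) + M = -70/(-58) - 1952 = -70*(-1/58) - 1952 = 35/29 - 1952 = -56573/29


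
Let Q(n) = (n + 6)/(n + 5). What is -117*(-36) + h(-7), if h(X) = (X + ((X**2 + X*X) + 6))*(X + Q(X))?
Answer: 7163/2 ≈ 3581.5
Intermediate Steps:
Q(n) = (6 + n)/(5 + n)
h(X) = (X + (6 + X)/(5 + X))*(6 + X + 2*X**2) (h(X) = (X + ((X**2 + X*X) + 6))*(X + (6 + X)/(5 + X)) = (X + ((X**2 + X**2) + 6))*(X + (6 + X)/(5 + X)) = (X + (2*X**2 + 6))*(X + (6 + X)/(5 + X)) = (X + (6 + 2*X**2))*(X + (6 + X)/(5 + X)) = (6 + X + 2*X**2)*(X + (6 + X)/(5 + X)) = (X + (6 + X)/(5 + X))*(6 + X + 2*X**2))
-117*(-36) + h(-7) = -117*(-36) + (36 + 2*(-7)**4 + 13*(-7)**3 + 24*(-7)**2 + 42*(-7))/(5 - 7) = 4212 + (36 + 2*2401 + 13*(-343) + 24*49 - 294)/(-2) = 4212 - (36 + 4802 - 4459 + 1176 - 294)/2 = 4212 - 1/2*1261 = 4212 - 1261/2 = 7163/2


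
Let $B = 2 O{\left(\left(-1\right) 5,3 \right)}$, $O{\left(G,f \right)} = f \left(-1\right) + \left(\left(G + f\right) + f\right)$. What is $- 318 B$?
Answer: $1272$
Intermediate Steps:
$O{\left(G,f \right)} = G + f$ ($O{\left(G,f \right)} = - f + \left(G + 2 f\right) = G + f$)
$B = -4$ ($B = 2 \left(\left(-1\right) 5 + 3\right) = 2 \left(-5 + 3\right) = 2 \left(-2\right) = -4$)
$- 318 B = \left(-318\right) \left(-4\right) = 1272$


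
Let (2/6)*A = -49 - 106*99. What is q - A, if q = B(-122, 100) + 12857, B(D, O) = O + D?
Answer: 44464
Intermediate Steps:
B(D, O) = D + O
q = 12835 (q = (-122 + 100) + 12857 = -22 + 12857 = 12835)
A = -31629 (A = 3*(-49 - 106*99) = 3*(-49 - 10494) = 3*(-10543) = -31629)
q - A = 12835 - 1*(-31629) = 12835 + 31629 = 44464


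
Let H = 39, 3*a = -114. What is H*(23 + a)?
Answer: -585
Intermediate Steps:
a = -38 (a = (⅓)*(-114) = -38)
H*(23 + a) = 39*(23 - 38) = 39*(-15) = -585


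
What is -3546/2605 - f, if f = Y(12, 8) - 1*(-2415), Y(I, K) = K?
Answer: -6315461/2605 ≈ -2424.4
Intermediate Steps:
f = 2423 (f = 8 - 1*(-2415) = 8 + 2415 = 2423)
-3546/2605 - f = -3546/2605 - 1*2423 = -3546*1/2605 - 2423 = -3546/2605 - 2423 = -6315461/2605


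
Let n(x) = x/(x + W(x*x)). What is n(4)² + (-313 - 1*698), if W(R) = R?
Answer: -25274/25 ≈ -1011.0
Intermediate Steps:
n(x) = x/(x + x²) (n(x) = x/(x + x*x) = x/(x + x²))
n(4)² + (-313 - 1*698) = (1/(1 + 4))² + (-313 - 1*698) = (1/5)² + (-313 - 698) = (⅕)² - 1011 = 1/25 - 1011 = -25274/25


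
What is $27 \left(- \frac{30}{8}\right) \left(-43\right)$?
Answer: $\frac{17415}{4} \approx 4353.8$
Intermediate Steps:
$27 \left(- \frac{30}{8}\right) \left(-43\right) = 27 \left(\left(-30\right) \frac{1}{8}\right) \left(-43\right) = 27 \left(- \frac{15}{4}\right) \left(-43\right) = \left(- \frac{405}{4}\right) \left(-43\right) = \frac{17415}{4}$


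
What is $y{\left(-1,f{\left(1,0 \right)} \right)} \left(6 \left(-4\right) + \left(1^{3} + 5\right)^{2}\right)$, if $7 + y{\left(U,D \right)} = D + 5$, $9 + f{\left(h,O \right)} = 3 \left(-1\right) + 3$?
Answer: $-132$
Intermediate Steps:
$f{\left(h,O \right)} = -9$ ($f{\left(h,O \right)} = -9 + \left(3 \left(-1\right) + 3\right) = -9 + \left(-3 + 3\right) = -9 + 0 = -9$)
$y{\left(U,D \right)} = -2 + D$ ($y{\left(U,D \right)} = -7 + \left(D + 5\right) = -7 + \left(5 + D\right) = -2 + D$)
$y{\left(-1,f{\left(1,0 \right)} \right)} \left(6 \left(-4\right) + \left(1^{3} + 5\right)^{2}\right) = \left(-2 - 9\right) \left(6 \left(-4\right) + \left(1^{3} + 5\right)^{2}\right) = - 11 \left(-24 + \left(1 + 5\right)^{2}\right) = - 11 \left(-24 + 6^{2}\right) = - 11 \left(-24 + 36\right) = \left(-11\right) 12 = -132$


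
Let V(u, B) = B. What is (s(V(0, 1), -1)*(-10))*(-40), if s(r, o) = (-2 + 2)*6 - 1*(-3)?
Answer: 1200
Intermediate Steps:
s(r, o) = 3 (s(r, o) = 0*6 + 3 = 0 + 3 = 3)
(s(V(0, 1), -1)*(-10))*(-40) = (3*(-10))*(-40) = -30*(-40) = 1200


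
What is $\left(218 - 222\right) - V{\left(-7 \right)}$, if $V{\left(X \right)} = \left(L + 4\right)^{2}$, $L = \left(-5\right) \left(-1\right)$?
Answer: $-85$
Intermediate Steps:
$L = 5$
$V{\left(X \right)} = 81$ ($V{\left(X \right)} = \left(5 + 4\right)^{2} = 9^{2} = 81$)
$\left(218 - 222\right) - V{\left(-7 \right)} = \left(218 - 222\right) - 81 = -4 - 81 = -85$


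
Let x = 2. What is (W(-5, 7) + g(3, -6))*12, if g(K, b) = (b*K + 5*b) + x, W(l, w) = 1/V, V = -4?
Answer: -555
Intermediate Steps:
W(l, w) = -¼ (W(l, w) = 1/(-4) = -¼)
g(K, b) = 2 + 5*b + K*b (g(K, b) = (b*K + 5*b) + 2 = (K*b + 5*b) + 2 = (5*b + K*b) + 2 = 2 + 5*b + K*b)
(W(-5, 7) + g(3, -6))*12 = (-¼ + (2 + 5*(-6) + 3*(-6)))*12 = (-¼ + (2 - 30 - 18))*12 = (-¼ - 46)*12 = -185/4*12 = -555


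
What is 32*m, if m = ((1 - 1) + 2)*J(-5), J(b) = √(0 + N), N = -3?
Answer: 64*I*√3 ≈ 110.85*I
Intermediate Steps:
J(b) = I*√3 (J(b) = √(0 - 3) = √(-3) = I*√3)
m = 2*I*√3 (m = ((1 - 1) + 2)*(I*√3) = (0 + 2)*(I*√3) = 2*(I*√3) = 2*I*√3 ≈ 3.4641*I)
32*m = 32*(2*I*√3) = 64*I*√3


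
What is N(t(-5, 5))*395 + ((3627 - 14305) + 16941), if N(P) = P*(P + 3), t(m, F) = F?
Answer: 22063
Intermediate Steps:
N(P) = P*(3 + P)
N(t(-5, 5))*395 + ((3627 - 14305) + 16941) = (5*(3 + 5))*395 + ((3627 - 14305) + 16941) = (5*8)*395 + (-10678 + 16941) = 40*395 + 6263 = 15800 + 6263 = 22063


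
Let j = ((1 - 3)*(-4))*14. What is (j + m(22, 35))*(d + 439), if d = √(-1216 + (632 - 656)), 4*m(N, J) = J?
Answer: 212037/4 + 483*I*√310/2 ≈ 53009.0 + 4252.0*I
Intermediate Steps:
m(N, J) = J/4
j = 112 (j = -2*(-4)*14 = 8*14 = 112)
d = 2*I*√310 (d = √(-1216 - 24) = √(-1240) = 2*I*√310 ≈ 35.214*I)
(j + m(22, 35))*(d + 439) = (112 + (¼)*35)*(2*I*√310 + 439) = (112 + 35/4)*(439 + 2*I*√310) = 483*(439 + 2*I*√310)/4 = 212037/4 + 483*I*√310/2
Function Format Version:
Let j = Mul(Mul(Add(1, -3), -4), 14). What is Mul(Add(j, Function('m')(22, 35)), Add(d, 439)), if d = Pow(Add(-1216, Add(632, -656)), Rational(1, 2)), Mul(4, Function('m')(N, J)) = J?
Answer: Add(Rational(212037, 4), Mul(Rational(483, 2), I, Pow(310, Rational(1, 2)))) ≈ Add(53009., Mul(4252.0, I))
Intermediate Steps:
Function('m')(N, J) = Mul(Rational(1, 4), J)
j = 112 (j = Mul(Mul(-2, -4), 14) = Mul(8, 14) = 112)
d = Mul(2, I, Pow(310, Rational(1, 2))) (d = Pow(Add(-1216, -24), Rational(1, 2)) = Pow(-1240, Rational(1, 2)) = Mul(2, I, Pow(310, Rational(1, 2))) ≈ Mul(35.214, I))
Mul(Add(j, Function('m')(22, 35)), Add(d, 439)) = Mul(Add(112, Mul(Rational(1, 4), 35)), Add(Mul(2, I, Pow(310, Rational(1, 2))), 439)) = Mul(Add(112, Rational(35, 4)), Add(439, Mul(2, I, Pow(310, Rational(1, 2))))) = Mul(Rational(483, 4), Add(439, Mul(2, I, Pow(310, Rational(1, 2))))) = Add(Rational(212037, 4), Mul(Rational(483, 2), I, Pow(310, Rational(1, 2))))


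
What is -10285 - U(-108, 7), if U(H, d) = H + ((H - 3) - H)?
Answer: -10174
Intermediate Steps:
U(H, d) = -3 + H (U(H, d) = H + ((-3 + H) - H) = H - 3 = -3 + H)
-10285 - U(-108, 7) = -10285 - (-3 - 108) = -10285 - 1*(-111) = -10285 + 111 = -10174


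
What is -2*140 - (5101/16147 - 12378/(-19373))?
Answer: -87887121919/312815831 ≈ -280.96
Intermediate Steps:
-2*140 - (5101/16147 - 12378/(-19373)) = -280 - (5101*(1/16147) - 12378*(-1/19373)) = -280 - (5101/16147 + 12378/19373) = -280 - 1*298689239/312815831 = -280 - 298689239/312815831 = -87887121919/312815831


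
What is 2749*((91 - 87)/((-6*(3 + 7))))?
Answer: -2749/15 ≈ -183.27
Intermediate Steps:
2749*((91 - 87)/((-6*(3 + 7)))) = 2749*(4/((-6*10))) = 2749*(4/(-60)) = 2749*(4*(-1/60)) = 2749*(-1/15) = -2749/15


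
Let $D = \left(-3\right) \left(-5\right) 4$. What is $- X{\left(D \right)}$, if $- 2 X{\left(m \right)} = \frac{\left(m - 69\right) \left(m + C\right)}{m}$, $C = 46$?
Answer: $- \frac{159}{20} \approx -7.95$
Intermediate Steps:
$D = 60$ ($D = 15 \cdot 4 = 60$)
$X{\left(m \right)} = - \frac{\left(-69 + m\right) \left(46 + m\right)}{2 m}$ ($X{\left(m \right)} = - \frac{\left(m - 69\right) \left(m + 46\right) \frac{1}{m}}{2} = - \frac{\left(-69 + m\right) \left(46 + m\right) \frac{1}{m}}{2} = - \frac{\frac{1}{m} \left(-69 + m\right) \left(46 + m\right)}{2} = - \frac{\left(-69 + m\right) \left(46 + m\right)}{2 m}$)
$- X{\left(D \right)} = - \frac{3174 - 60 \left(-23 + 60\right)}{2 \cdot 60} = - \frac{3174 - 60 \cdot 37}{2 \cdot 60} = - \frac{3174 - 2220}{2 \cdot 60} = - \frac{954}{2 \cdot 60} = \left(-1\right) \frac{159}{20} = - \frac{159}{20}$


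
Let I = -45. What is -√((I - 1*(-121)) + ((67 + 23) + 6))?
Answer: -2*√43 ≈ -13.115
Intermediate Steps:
-√((I - 1*(-121)) + ((67 + 23) + 6)) = -√((-45 - 1*(-121)) + ((67 + 23) + 6)) = -√((-45 + 121) + (90 + 6)) = -√(76 + 96) = -√172 = -2*√43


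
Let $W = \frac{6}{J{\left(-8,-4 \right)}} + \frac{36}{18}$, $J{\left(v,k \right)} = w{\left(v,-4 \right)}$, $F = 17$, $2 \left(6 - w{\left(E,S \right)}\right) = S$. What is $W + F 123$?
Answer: $\frac{8375}{4} \approx 2093.8$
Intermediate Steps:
$w{\left(E,S \right)} = 6 - \frac{S}{2}$
$J{\left(v,k \right)} = 8$ ($J{\left(v,k \right)} = 6 - -2 = 6 + 2 = 8$)
$W = \frac{11}{4}$ ($W = \frac{6}{8} + \frac{36}{18} = 6 \cdot \frac{1}{8} + 36 \cdot \frac{1}{18} = \frac{3}{4} + 2 = \frac{11}{4} \approx 2.75$)
$W + F 123 = \frac{11}{4} + 17 \cdot 123 = \frac{11}{4} + 2091 = \frac{8375}{4}$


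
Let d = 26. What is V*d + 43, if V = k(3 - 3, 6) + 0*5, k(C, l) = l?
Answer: 199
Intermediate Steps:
V = 6 (V = 6 + 0*5 = 6 + 0 = 6)
V*d + 43 = 6*26 + 43 = 156 + 43 = 199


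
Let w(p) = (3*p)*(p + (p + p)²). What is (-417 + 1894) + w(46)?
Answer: 1175857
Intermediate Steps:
w(p) = 3*p*(p + 4*p²) (w(p) = (3*p)*(p + (2*p)²) = (3*p)*(p + 4*p²) = 3*p*(p + 4*p²))
(-417 + 1894) + w(46) = (-417 + 1894) + 46²*(3 + 12*46) = 1477 + 2116*(3 + 552) = 1477 + 2116*555 = 1477 + 1174380 = 1175857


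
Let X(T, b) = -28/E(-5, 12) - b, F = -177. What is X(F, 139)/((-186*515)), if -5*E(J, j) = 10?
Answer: 25/19158 ≈ 0.0013049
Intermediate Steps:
E(J, j) = -2 (E(J, j) = -1/5*10 = -2)
X(T, b) = 14 - b (X(T, b) = -28/(-2) - b = -28*(-1/2) - b = 14 - b)
X(F, 139)/((-186*515)) = (14 - 1*139)/((-186*515)) = (14 - 139)/(-95790) = -125*(-1/95790) = 25/19158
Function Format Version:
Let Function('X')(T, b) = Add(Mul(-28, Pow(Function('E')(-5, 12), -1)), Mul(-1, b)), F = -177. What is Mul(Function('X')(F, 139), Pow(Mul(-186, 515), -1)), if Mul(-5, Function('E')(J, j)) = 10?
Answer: Rational(25, 19158) ≈ 0.0013049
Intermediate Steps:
Function('E')(J, j) = -2 (Function('E')(J, j) = Mul(Rational(-1, 5), 10) = -2)
Function('X')(T, b) = Add(14, Mul(-1, b)) (Function('X')(T, b) = Add(Mul(-28, Pow(-2, -1)), Mul(-1, b)) = Add(Mul(-28, Rational(-1, 2)), Mul(-1, b)) = Add(14, Mul(-1, b)))
Mul(Function('X')(F, 139), Pow(Mul(-186, 515), -1)) = Mul(Add(14, Mul(-1, 139)), Pow(Mul(-186, 515), -1)) = Mul(Add(14, -139), Pow(-95790, -1)) = Mul(-125, Rational(-1, 95790)) = Rational(25, 19158)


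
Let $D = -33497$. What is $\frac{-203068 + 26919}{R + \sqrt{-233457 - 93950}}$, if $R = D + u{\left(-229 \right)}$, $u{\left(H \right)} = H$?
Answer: $\frac{312673746}{59882657} + \frac{9271 i \sqrt{327407}}{59882657} \approx 5.2214 + 0.088587 i$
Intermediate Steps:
$R = -33726$ ($R = -33497 - 229 = -33726$)
$\frac{-203068 + 26919}{R + \sqrt{-233457 - 93950}} = \frac{-203068 + 26919}{-33726 + \sqrt{-233457 - 93950}} = - \frac{176149}{-33726 + \sqrt{-327407}} = - \frac{176149}{-33726 + i \sqrt{327407}}$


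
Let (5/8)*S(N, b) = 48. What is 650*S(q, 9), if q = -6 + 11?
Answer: 49920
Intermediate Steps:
q = 5
S(N, b) = 384/5 (S(N, b) = (8/5)*48 = 384/5)
650*S(q, 9) = 650*(384/5) = 49920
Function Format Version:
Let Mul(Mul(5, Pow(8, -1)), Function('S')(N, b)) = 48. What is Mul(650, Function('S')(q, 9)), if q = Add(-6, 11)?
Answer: 49920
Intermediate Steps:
q = 5
Function('S')(N, b) = Rational(384, 5) (Function('S')(N, b) = Mul(Rational(8, 5), 48) = Rational(384, 5))
Mul(650, Function('S')(q, 9)) = Mul(650, Rational(384, 5)) = 49920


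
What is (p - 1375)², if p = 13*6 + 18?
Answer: 1635841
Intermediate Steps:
p = 96 (p = 78 + 18 = 96)
(p - 1375)² = (96 - 1375)² = (-1279)² = 1635841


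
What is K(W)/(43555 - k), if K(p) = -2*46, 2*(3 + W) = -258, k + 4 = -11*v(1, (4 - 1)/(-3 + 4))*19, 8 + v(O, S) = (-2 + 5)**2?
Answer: -23/10942 ≈ -0.0021020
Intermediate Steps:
v(O, S) = 1 (v(O, S) = -8 + (-2 + 5)**2 = -8 + 3**2 = -8 + 9 = 1)
k = -213 (k = -4 - 11*1*19 = -4 - 11*19 = -4 - 209 = -213)
W = -132 (W = -3 + (1/2)*(-258) = -3 - 129 = -132)
K(p) = -92
K(W)/(43555 - k) = -92/(43555 - 1*(-213)) = -92/(43555 + 213) = -92/43768 = -92*1/43768 = -23/10942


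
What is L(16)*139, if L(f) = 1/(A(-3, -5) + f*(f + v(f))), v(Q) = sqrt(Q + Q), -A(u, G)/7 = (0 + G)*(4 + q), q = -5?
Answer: 30719/40649 - 8896*sqrt(2)/40649 ≈ 0.44621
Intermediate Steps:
A(u, G) = 7*G (A(u, G) = -7*(0 + G)*(4 - 5) = -7*G*(-1) = -(-7)*G = 7*G)
v(Q) = sqrt(2)*sqrt(Q) (v(Q) = sqrt(2*Q) = sqrt(2)*sqrt(Q))
L(f) = 1/(-35 + f*(f + sqrt(2)*sqrt(f))) (L(f) = 1/(7*(-5) + f*(f + sqrt(2)*sqrt(f))) = 1/(-35 + f*(f + sqrt(2)*sqrt(f))))
L(16)*139 = 139/(-35 + 16**2 + sqrt(2)*16**(3/2)) = 139/(-35 + 256 + sqrt(2)*64) = 139/(-35 + 256 + 64*sqrt(2)) = 139/(221 + 64*sqrt(2))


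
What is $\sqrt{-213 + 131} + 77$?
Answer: $77 + i \sqrt{82} \approx 77.0 + 9.0554 i$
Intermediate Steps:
$\sqrt{-213 + 131} + 77 = \sqrt{-82} + 77 = i \sqrt{82} + 77 = 77 + i \sqrt{82}$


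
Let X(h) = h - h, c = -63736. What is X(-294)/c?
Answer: 0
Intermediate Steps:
X(h) = 0
X(-294)/c = 0/(-63736) = 0*(-1/63736) = 0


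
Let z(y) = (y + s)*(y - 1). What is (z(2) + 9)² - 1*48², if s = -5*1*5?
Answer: -2108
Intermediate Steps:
s = -25 (s = -5*5 = -25)
z(y) = (-1 + y)*(-25 + y) (z(y) = (y - 25)*(y - 1) = (-25 + y)*(-1 + y) = (-1 + y)*(-25 + y))
(z(2) + 9)² - 1*48² = ((25 + 2² - 26*2) + 9)² - 1*48² = ((25 + 4 - 52) + 9)² - 1*2304 = (-23 + 9)² - 2304 = (-14)² - 2304 = 196 - 2304 = -2108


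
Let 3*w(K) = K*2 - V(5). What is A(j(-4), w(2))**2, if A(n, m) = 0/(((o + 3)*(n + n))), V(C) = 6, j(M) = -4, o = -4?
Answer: 0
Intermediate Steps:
w(K) = -2 + 2*K/3 (w(K) = (K*2 - 1*6)/3 = (2*K - 6)/3 = (-6 + 2*K)/3 = -2 + 2*K/3)
A(n, m) = 0 (A(n, m) = 0/(((-4 + 3)*(n + n))) = 0/((-2*n)) = 0*(-1/(2*n)) = 0)
A(j(-4), w(2))**2 = 0**2 = 0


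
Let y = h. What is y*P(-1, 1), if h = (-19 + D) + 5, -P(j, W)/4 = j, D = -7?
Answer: -84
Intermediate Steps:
P(j, W) = -4*j
h = -21 (h = (-19 - 7) + 5 = -26 + 5 = -21)
y = -21
y*P(-1, 1) = -(-84)*(-1) = -21*4 = -84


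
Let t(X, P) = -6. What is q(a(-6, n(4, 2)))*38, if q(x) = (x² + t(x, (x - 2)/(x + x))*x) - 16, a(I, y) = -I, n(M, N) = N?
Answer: -608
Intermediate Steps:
q(x) = -16 + x² - 6*x (q(x) = (x² - 6*x) - 16 = -16 + x² - 6*x)
q(a(-6, n(4, 2)))*38 = (-16 + (-1*(-6))² - (-6)*(-6))*38 = (-16 + 6² - 6*6)*38 = (-16 + 36 - 36)*38 = -16*38 = -608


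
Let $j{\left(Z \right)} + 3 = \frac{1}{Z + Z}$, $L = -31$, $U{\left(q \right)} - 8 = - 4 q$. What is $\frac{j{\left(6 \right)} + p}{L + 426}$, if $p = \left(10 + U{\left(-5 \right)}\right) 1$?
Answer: $\frac{421}{4740} \approx 0.088819$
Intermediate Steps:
$U{\left(q \right)} = 8 - 4 q$
$j{\left(Z \right)} = -3 + \frac{1}{2 Z}$ ($j{\left(Z \right)} = -3 + \frac{1}{Z + Z} = -3 + \frac{1}{2 Z}$)
$p = 38$ ($p = \left(10 + \left(8 - -20\right)\right) 1 = \left(10 + \left(8 + 20\right)\right) 1 = \left(10 + 28\right) 1 = 38 \cdot 1 = 38$)
$\frac{j{\left(6 \right)} + p}{L + 426} = \frac{\left(-3 + \frac{1}{2 \cdot 6}\right) + 38}{-31 + 426} = \frac{\left(-3 + \frac{1}{2} \cdot \frac{1}{6}\right) + 38}{395} = \left(\left(-3 + \frac{1}{12}\right) + 38\right) \frac{1}{395} = \left(- \frac{35}{12} + 38\right) \frac{1}{395} = \frac{421}{12} \cdot \frac{1}{395} = \frac{421}{4740}$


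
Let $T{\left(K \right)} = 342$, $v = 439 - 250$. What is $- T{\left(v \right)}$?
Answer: $-342$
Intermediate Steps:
$v = 189$ ($v = 439 - 250 = 189$)
$- T{\left(v \right)} = \left(-1\right) 342 = -342$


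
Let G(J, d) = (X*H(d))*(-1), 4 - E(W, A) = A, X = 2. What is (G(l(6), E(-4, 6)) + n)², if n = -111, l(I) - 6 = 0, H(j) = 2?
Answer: 13225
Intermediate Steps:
E(W, A) = 4 - A
l(I) = 6 (l(I) = 6 + 0 = 6)
G(J, d) = -4 (G(J, d) = (2*2)*(-1) = 4*(-1) = -4)
(G(l(6), E(-4, 6)) + n)² = (-4 - 111)² = (-115)² = 13225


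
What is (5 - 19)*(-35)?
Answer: 490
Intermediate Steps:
(5 - 19)*(-35) = -14*(-35) = 490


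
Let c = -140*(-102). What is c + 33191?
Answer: 47471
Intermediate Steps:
c = 14280
c + 33191 = 14280 + 33191 = 47471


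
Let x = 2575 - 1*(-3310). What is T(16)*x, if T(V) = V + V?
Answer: 188320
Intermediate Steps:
T(V) = 2*V
x = 5885 (x = 2575 + 3310 = 5885)
T(16)*x = (2*16)*5885 = 32*5885 = 188320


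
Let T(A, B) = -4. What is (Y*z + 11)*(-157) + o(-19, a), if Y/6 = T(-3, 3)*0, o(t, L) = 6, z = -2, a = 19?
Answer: -1721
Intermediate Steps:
Y = 0 (Y = 6*(-4*0) = 6*0 = 0)
(Y*z + 11)*(-157) + o(-19, a) = (0*(-2) + 11)*(-157) + 6 = (0 + 11)*(-157) + 6 = 11*(-157) + 6 = -1727 + 6 = -1721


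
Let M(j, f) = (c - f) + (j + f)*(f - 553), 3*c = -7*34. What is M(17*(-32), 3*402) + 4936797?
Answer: 16103393/3 ≈ 5.3678e+6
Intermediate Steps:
c = -238/3 (c = (-7*34)/3 = (⅓)*(-238) = -238/3 ≈ -79.333)
M(j, f) = -238/3 - f + (-553 + f)*(f + j) (M(j, f) = (-238/3 - f) + (j + f)*(f - 553) = (-238/3 - f) + (f + j)*(-553 + f) = (-238/3 - f) + (-553 + f)*(f + j) = -238/3 - f + (-553 + f)*(f + j))
M(17*(-32), 3*402) + 4936797 = (-238/3 + (3*402)² - 1662*402 - 9401*(-32) + (3*402)*(17*(-32))) + 4936797 = (-238/3 + 1206² - 554*1206 - 553*(-544) + 1206*(-544)) + 4936797 = (-238/3 + 1454436 - 668124 + 300832 - 656064) + 4936797 = 1293002/3 + 4936797 = 16103393/3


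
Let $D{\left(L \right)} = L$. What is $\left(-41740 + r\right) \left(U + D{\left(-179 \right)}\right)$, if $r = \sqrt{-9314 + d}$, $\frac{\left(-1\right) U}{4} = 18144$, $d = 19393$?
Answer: $3036793700 - 72755 \sqrt{10079} \approx 3.0295 \cdot 10^{9}$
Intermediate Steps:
$U = -72576$ ($U = \left(-4\right) 18144 = -72576$)
$r = \sqrt{10079}$ ($r = \sqrt{-9314 + 19393} = \sqrt{10079} \approx 100.39$)
$\left(-41740 + r\right) \left(U + D{\left(-179 \right)}\right) = \left(-41740 + \sqrt{10079}\right) \left(-72576 - 179\right) = \left(-41740 + \sqrt{10079}\right) \left(-72755\right) = 3036793700 - 72755 \sqrt{10079}$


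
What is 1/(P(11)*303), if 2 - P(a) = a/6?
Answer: 2/101 ≈ 0.019802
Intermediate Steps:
P(a) = 2 - a/6
1/(P(11)*303) = 1/((2 - ⅙*11)*303) = 1/((2 - 11/6)*303) = 1/((⅙)*303) = 1/(101/2) = 2/101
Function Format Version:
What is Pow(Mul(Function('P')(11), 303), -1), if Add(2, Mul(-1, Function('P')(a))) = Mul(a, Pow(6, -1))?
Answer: Rational(2, 101) ≈ 0.019802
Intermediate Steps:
Function('P')(a) = Add(2, Mul(Rational(-1, 6), a)) (Function('P')(a) = Add(2, Mul(-1, Mul(a, Pow(6, -1)))) = Add(2, Mul(-1, Mul(a, Rational(1, 6)))) = Add(2, Mul(-1, Mul(Rational(1, 6), a))) = Add(2, Mul(Rational(-1, 6), a)))
Pow(Mul(Function('P')(11), 303), -1) = Pow(Mul(Add(2, Mul(Rational(-1, 6), 11)), 303), -1) = Pow(Mul(Add(2, Rational(-11, 6)), 303), -1) = Pow(Mul(Rational(1, 6), 303), -1) = Pow(Rational(101, 2), -1) = Rational(2, 101)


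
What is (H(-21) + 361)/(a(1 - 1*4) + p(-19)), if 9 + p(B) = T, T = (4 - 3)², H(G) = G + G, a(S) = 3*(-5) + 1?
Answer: -29/2 ≈ -14.500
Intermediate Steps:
a(S) = -14 (a(S) = -15 + 1 = -14)
H(G) = 2*G
T = 1 (T = 1² = 1)
p(B) = -8 (p(B) = -9 + 1 = -8)
(H(-21) + 361)/(a(1 - 1*4) + p(-19)) = (2*(-21) + 361)/(-14 - 8) = (-42 + 361)/(-22) = 319*(-1/22) = -29/2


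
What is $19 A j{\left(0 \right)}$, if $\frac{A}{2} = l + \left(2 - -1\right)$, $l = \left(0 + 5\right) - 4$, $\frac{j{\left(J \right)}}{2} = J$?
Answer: $0$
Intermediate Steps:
$j{\left(J \right)} = 2 J$
$l = 1$ ($l = 5 - 4 = 1$)
$A = 8$ ($A = 2 \left(1 + \left(2 - -1\right)\right) = 2 \left(1 + \left(2 + 1\right)\right) = 2 \left(1 + 3\right) = 2 \cdot 4 = 8$)
$19 A j{\left(0 \right)} = 19 \cdot 8 \cdot 2 \cdot 0 = 152 \cdot 0 = 0$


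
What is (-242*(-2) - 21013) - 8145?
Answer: -28674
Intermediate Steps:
(-242*(-2) - 21013) - 8145 = (484 - 21013) - 8145 = -20529 - 8145 = -28674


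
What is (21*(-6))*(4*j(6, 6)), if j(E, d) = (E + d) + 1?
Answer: -6552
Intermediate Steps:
j(E, d) = 1 + E + d
(21*(-6))*(4*j(6, 6)) = (21*(-6))*(4*(1 + 6 + 6)) = -504*13 = -126*52 = -6552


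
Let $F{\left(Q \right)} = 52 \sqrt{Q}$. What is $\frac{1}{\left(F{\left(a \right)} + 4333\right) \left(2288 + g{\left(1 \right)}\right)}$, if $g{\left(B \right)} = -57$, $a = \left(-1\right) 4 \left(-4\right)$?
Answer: $\frac{1}{10130971} \approx 9.8707 \cdot 10^{-8}$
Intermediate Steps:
$a = 16$ ($a = \left(-4\right) \left(-4\right) = 16$)
$\frac{1}{\left(F{\left(a \right)} + 4333\right) \left(2288 + g{\left(1 \right)}\right)} = \frac{1}{\left(52 \sqrt{16} + 4333\right) \left(2288 - 57\right)} = \frac{1}{\left(52 \cdot 4 + 4333\right) 2231} = \frac{1}{\left(208 + 4333\right) 2231} = \frac{1}{4541 \cdot 2231} = \frac{1}{10130971}$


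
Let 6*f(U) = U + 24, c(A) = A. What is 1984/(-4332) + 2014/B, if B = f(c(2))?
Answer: 6537038/14079 ≈ 464.31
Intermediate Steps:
f(U) = 4 + U/6 (f(U) = (U + 24)/6 = (24 + U)/6 = 4 + U/6)
B = 13/3 (B = 4 + (1/6)*2 = 4 + 1/3 = 13/3 ≈ 4.3333)
1984/(-4332) + 2014/B = 1984/(-4332) + 2014/(13/3) = 1984*(-1/4332) + 2014*(3/13) = -496/1083 + 6042/13 = 6537038/14079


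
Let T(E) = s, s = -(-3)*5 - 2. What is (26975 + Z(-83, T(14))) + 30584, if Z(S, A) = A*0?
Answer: 57559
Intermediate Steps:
s = 13 (s = -3*(-5) - 2 = 15 - 2 = 13)
T(E) = 13
Z(S, A) = 0
(26975 + Z(-83, T(14))) + 30584 = (26975 + 0) + 30584 = 26975 + 30584 = 57559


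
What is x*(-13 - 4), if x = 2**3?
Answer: -136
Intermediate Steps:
x = 8
x*(-13 - 4) = 8*(-13 - 4) = 8*(-17) = -136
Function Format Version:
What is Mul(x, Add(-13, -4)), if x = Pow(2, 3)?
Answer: -136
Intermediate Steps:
x = 8
Mul(x, Add(-13, -4)) = Mul(8, Add(-13, -4)) = Mul(8, -17) = -136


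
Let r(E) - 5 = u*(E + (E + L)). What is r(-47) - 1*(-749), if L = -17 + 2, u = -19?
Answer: 2825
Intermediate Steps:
L = -15
r(E) = 290 - 38*E (r(E) = 5 - 19*(E + (E - 15)) = 5 - 19*(E + (-15 + E)) = 5 - 19*(-15 + 2*E) = 5 + (285 - 38*E) = 290 - 38*E)
r(-47) - 1*(-749) = (290 - 38*(-47)) - 1*(-749) = (290 + 1786) + 749 = 2076 + 749 = 2825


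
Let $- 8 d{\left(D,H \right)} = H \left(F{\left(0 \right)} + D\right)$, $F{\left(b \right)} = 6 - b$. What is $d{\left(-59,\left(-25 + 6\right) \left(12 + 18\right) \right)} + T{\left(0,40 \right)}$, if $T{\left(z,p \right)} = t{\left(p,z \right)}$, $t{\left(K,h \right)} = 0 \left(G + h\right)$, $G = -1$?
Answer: $- \frac{15105}{4} \approx -3776.3$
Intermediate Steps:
$t{\left(K,h \right)} = 0$ ($t{\left(K,h \right)} = 0 \left(-1 + h\right) = 0$)
$d{\left(D,H \right)} = - \frac{H \left(6 + D\right)}{8}$ ($d{\left(D,H \right)} = - \frac{H \left(\left(6 - 0\right) + D\right)}{8} = - \frac{H \left(\left(6 + 0\right) + D\right)}{8} = - \frac{H \left(6 + D\right)}{8}$)
$T{\left(z,p \right)} = 0$
$d{\left(-59,\left(-25 + 6\right) \left(12 + 18\right) \right)} + T{\left(0,40 \right)} = - \frac{\left(-25 + 6\right) \left(12 + 18\right) \left(6 - 59\right)}{8} + 0 = \left(- \frac{1}{8}\right) \left(\left(-19\right) 30\right) \left(-53\right) + 0 = \left(- \frac{1}{8}\right) \left(-570\right) \left(-53\right) + 0 = - \frac{15105}{4} + 0 = - \frac{15105}{4}$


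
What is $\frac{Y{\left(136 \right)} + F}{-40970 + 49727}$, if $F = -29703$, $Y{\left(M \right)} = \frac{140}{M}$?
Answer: $- \frac{1009867}{297738} \approx -3.3918$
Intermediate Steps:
$\frac{Y{\left(136 \right)} + F}{-40970 + 49727} = \frac{\frac{140}{136} - 29703}{-40970 + 49727} = \frac{140 \cdot \frac{1}{136} - 29703}{8757} = \left(\frac{35}{34} - 29703\right) \frac{1}{8757} = \left(- \frac{1009867}{34}\right) \frac{1}{8757} = - \frac{1009867}{297738}$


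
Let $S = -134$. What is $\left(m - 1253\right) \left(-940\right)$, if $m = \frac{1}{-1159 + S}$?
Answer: $\frac{1522922200}{1293} \approx 1.1778 \cdot 10^{6}$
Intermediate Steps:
$m = - \frac{1}{1293}$ ($m = \frac{1}{-1159 - 134} = \frac{1}{-1293} = - \frac{1}{1293} \approx -0.0007734$)
$\left(m - 1253\right) \left(-940\right) = \left(- \frac{1}{1293} - 1253\right) \left(-940\right) = \left(- \frac{1620130}{1293}\right) \left(-940\right) = \frac{1522922200}{1293}$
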